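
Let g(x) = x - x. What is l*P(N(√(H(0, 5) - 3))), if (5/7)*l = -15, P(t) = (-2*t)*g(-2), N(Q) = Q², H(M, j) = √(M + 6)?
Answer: 0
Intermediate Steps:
H(M, j) = √(6 + M)
g(x) = 0
P(t) = 0 (P(t) = -2*t*0 = 0)
l = -21 (l = (7/5)*(-15) = -21)
l*P(N(√(H(0, 5) - 3))) = -21*0 = 0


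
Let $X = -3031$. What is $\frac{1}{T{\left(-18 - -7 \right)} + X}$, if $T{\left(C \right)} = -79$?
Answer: $- \frac{1}{3110} \approx -0.00032154$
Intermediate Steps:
$\frac{1}{T{\left(-18 - -7 \right)} + X} = \frac{1}{-79 - 3031} = \frac{1}{-3110} = - \frac{1}{3110}$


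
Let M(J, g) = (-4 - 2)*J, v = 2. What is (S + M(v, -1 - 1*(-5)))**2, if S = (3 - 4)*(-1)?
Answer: 121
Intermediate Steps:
M(J, g) = -6*J
S = 1 (S = -1*(-1) = 1)
(S + M(v, -1 - 1*(-5)))**2 = (1 - 6*2)**2 = (1 - 12)**2 = (-11)**2 = 121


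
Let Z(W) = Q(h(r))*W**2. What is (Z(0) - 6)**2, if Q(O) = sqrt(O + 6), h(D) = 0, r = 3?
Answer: 36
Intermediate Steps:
Q(O) = sqrt(6 + O)
Z(W) = sqrt(6)*W**2 (Z(W) = sqrt(6 + 0)*W**2 = sqrt(6)*W**2)
(Z(0) - 6)**2 = (sqrt(6)*0**2 - 6)**2 = (sqrt(6)*0 - 6)**2 = (0 - 6)**2 = (-6)**2 = 36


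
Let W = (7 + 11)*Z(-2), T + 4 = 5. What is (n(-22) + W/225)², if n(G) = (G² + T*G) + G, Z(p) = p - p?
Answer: 193600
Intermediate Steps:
T = 1 (T = -4 + 5 = 1)
Z(p) = 0
W = 0 (W = (7 + 11)*0 = 18*0 = 0)
n(G) = G² + 2*G (n(G) = (G² + 1*G) + G = (G² + G) + G = (G + G²) + G = G² + 2*G)
(n(-22) + W/225)² = (-22*(2 - 22) + 0/225)² = (-22*(-20) + 0*(1/225))² = (440 + 0)² = 440² = 193600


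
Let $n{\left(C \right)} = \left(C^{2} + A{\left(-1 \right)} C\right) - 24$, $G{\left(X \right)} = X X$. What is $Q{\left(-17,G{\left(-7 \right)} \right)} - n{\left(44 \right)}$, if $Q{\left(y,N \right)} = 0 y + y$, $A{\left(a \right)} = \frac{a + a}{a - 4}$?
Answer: $- \frac{9733}{5} \approx -1946.6$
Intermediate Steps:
$G{\left(X \right)} = X^{2}$
$A{\left(a \right)} = \frac{2 a}{-4 + a}$
$Q{\left(y,N \right)} = y$ ($Q{\left(y,N \right)} = 0 + y = y$)
$n{\left(C \right)} = -24 + C^{2} + \frac{2 C}{5}$ ($n{\left(C \right)} = \left(C^{2} + 2 \left(-1\right) \frac{1}{-4 - 1} C\right) - 24 = \left(C^{2} + 2 \left(-1\right) \frac{1}{-5} C\right) - 24 = \left(C^{2} + 2 \left(-1\right) \left(- \frac{1}{5}\right) C\right) - 24 = \left(C^{2} + \frac{2 C}{5}\right) - 24 = -24 + C^{2} + \frac{2 C}{5}$)
$Q{\left(-17,G{\left(-7 \right)} \right)} - n{\left(44 \right)} = -17 - \left(-24 + 44^{2} + \frac{2}{5} \cdot 44\right) = -17 - \left(-24 + 1936 + \frac{88}{5}\right) = -17 - \frac{9648}{5} = - \frac{9733}{5}$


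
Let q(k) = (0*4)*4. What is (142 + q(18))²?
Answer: 20164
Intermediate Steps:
q(k) = 0 (q(k) = 0*4 = 0)
(142 + q(18))² = (142 + 0)² = 142² = 20164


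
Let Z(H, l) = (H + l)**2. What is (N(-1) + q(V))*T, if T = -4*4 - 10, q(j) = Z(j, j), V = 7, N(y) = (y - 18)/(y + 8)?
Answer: -35178/7 ≈ -5025.4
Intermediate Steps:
N(y) = (-18 + y)/(8 + y)
q(j) = 4*j**2 (q(j) = (j + j)**2 = (2*j)**2 = 4*j**2)
T = -26 (T = -16 - 10 = -26)
(N(-1) + q(V))*T = ((-18 - 1)/(8 - 1) + 4*7**2)*(-26) = (-19/7 + 4*49)*(-26) = ((1/7)*(-19) + 196)*(-26) = (-19/7 + 196)*(-26) = (1353/7)*(-26) = -35178/7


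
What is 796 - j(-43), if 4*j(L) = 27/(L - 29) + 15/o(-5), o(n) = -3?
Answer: 25515/32 ≈ 797.34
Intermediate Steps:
j(L) = -5/4 + 27/(4*(-29 + L)) (j(L) = (27/(L - 29) + 15/(-3))/4 = (27/(-29 + L) + 15*(-⅓))/4 = (27/(-29 + L) - 5)/4 = (-5 + 27/(-29 + L))/4 = -5/4 + 27/(4*(-29 + L)))
796 - j(-43) = 796 - (172 - 5*(-43))/(4*(-29 - 43)) = 796 - (172 + 215)/(4*(-72)) = 796 - (-1)*387/(4*72) = 796 - 1*(-43/32) = 796 + 43/32 = 25515/32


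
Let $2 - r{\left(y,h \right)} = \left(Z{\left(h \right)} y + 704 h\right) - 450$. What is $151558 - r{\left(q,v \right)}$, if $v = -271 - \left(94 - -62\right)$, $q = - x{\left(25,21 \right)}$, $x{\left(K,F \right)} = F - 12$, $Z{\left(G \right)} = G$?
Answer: $-145659$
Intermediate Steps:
$x{\left(K,F \right)} = -12 + F$ ($x{\left(K,F \right)} = F - 12 = -12 + F$)
$q = -9$ ($q = - (-12 + 21) = \left(-1\right) 9 = -9$)
$v = -427$ ($v = -271 - \left(94 + 62\right) = -271 - 156 = -427$)
$r{\left(y,h \right)} = 452 - 704 h - h y$ ($r{\left(y,h \right)} = 2 - \left(\left(h y + 704 h\right) - 450\right) = 2 - \left(\left(704 h + h y\right) - 450\right) = 2 - \left(-450 + 704 h + h y\right) = 452 - 704 h - h y$)
$151558 - r{\left(q,v \right)} = 151558 - \left(452 - -300608 - \left(-427\right) \left(-9\right)\right) = 151558 - \left(452 + 300608 - 3843\right) = 151558 - 297217 = -145659$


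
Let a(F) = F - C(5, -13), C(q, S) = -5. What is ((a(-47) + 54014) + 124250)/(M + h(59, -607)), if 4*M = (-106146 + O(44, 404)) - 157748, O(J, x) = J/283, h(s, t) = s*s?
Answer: -100873652/35370733 ≈ -2.8519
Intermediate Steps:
h(s, t) = s²
O(J, x) = J/283 (O(J, x) = J*(1/283) = J/283)
M = -37340979/566 (M = ((-106146 + (1/283)*44) - 157748)/4 = ((-106146 + 44/283) - 157748)/4 = (-30039274/283 - 157748)/4 = (¼)*(-74681958/283) = -37340979/566 ≈ -65974.)
a(F) = 5 + F (a(F) = F - 1*(-5) = F + 5 = 5 + F)
((a(-47) + 54014) + 124250)/(M + h(59, -607)) = (((5 - 47) + 54014) + 124250)/(-37340979/566 + 59²) = ((-42 + 54014) + 124250)/(-37340979/566 + 3481) = (53972 + 124250)/(-35370733/566) = 178222*(-566/35370733) = -100873652/35370733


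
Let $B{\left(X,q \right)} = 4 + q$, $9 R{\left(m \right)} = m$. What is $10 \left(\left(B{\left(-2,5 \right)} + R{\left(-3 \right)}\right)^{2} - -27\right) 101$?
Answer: $\frac{928190}{9} \approx 1.0313 \cdot 10^{5}$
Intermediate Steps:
$R{\left(m \right)} = \frac{m}{9}$
$10 \left(\left(B{\left(-2,5 \right)} + R{\left(-3 \right)}\right)^{2} - -27\right) 101 = 10 \left(\left(\left(4 + 5\right) + \frac{1}{9} \left(-3\right)\right)^{2} - -27\right) 101 = 10 \left(\left(9 - \frac{1}{3}\right)^{2} + 27\right) 101 = 10 \left(\left(\frac{26}{3}\right)^{2} + 27\right) 101 = 10 \left(\frac{676}{9} + 27\right) 101 = 10 \cdot \frac{919}{9} \cdot 101 = \frac{9190}{9} \cdot 101 = \frac{928190}{9}$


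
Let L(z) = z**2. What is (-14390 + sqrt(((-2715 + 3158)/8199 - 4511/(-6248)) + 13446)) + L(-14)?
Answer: -14194 + sqrt(980210803550421190)/8537892 ≈ -14078.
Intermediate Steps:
(-14390 + sqrt(((-2715 + 3158)/8199 - 4511/(-6248)) + 13446)) + L(-14) = (-14390 + sqrt(((-2715 + 3158)/8199 - 4511/(-6248)) + 13446)) + (-14)**2 = (-14390 + sqrt((443*(1/8199) - 4511*(-1/6248)) + 13446)) + 196 = (-14390 + sqrt((443/8199 + 4511/6248) + 13446)) + 196 = (-14390 + sqrt(39753553/51227352 + 13446)) + 196 = (-14390 + sqrt(688842728545/51227352)) + 196 = (-14390 + sqrt(980210803550421190)/8537892) + 196 = -14194 + sqrt(980210803550421190)/8537892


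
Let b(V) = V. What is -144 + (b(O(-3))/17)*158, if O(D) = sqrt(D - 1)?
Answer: -144 + 316*I/17 ≈ -144.0 + 18.588*I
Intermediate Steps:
O(D) = sqrt(-1 + D)
-144 + (b(O(-3))/17)*158 = -144 + (sqrt(-1 - 3)/17)*158 = -144 + (sqrt(-4)*(1/17))*158 = -144 + ((2*I)*(1/17))*158 = -144 + (2*I/17)*158 = -144 + 316*I/17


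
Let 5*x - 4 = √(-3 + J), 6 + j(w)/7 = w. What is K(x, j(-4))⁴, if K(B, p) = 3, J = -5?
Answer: 81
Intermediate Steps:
j(w) = -42 + 7*w
x = ⅘ + 2*I*√2/5 (x = ⅘ + √(-3 - 5)/5 = ⅘ + √(-8)/5 = ⅘ + (2*I*√2)/5 = ⅘ + 2*I*√2/5 ≈ 0.8 + 0.56569*I)
K(x, j(-4))⁴ = 3⁴ = 81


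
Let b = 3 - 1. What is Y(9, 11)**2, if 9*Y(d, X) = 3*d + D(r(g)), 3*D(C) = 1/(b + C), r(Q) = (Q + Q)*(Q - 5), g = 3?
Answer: 654481/72900 ≈ 8.9778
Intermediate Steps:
b = 2
r(Q) = 2*Q*(-5 + Q) (r(Q) = (2*Q)*(-5 + Q) = 2*Q*(-5 + Q))
D(C) = 1/(3*(2 + C))
Y(d, X) = -1/270 + d/3 (Y(d, X) = (3*d + 1/(3*(2 + 2*3*(-5 + 3))))/9 = (3*d + 1/(3*(2 + 2*3*(-2))))/9 = (3*d + 1/(3*(2 - 12)))/9 = (3*d + (1/3)/(-10))/9 = (3*d + (1/3)*(-1/10))/9 = (3*d - 1/30)/9 = (-1/30 + 3*d)/9 = -1/270 + d/3)
Y(9, 11)**2 = (-1/270 + (1/3)*9)**2 = (-1/270 + 3)**2 = (809/270)**2 = 654481/72900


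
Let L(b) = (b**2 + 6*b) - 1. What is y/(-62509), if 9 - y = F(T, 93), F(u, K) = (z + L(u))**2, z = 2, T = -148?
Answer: 441714280/62509 ≈ 7066.4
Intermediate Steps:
L(b) = -1 + b**2 + 6*b
F(u, K) = (1 + u**2 + 6*u)**2 (F(u, K) = (2 + (-1 + u**2 + 6*u))**2 = (1 + u**2 + 6*u)**2)
y = -441714280 (y = 9 - (1 + (-148)**2 + 6*(-148))**2 = 9 - (1 + 21904 - 888)**2 = 9 - 1*21017**2 = 9 - 1*441714289 = 9 - 441714289 = -441714280)
y/(-62509) = -441714280/(-62509) = -441714280*(-1/62509) = 441714280/62509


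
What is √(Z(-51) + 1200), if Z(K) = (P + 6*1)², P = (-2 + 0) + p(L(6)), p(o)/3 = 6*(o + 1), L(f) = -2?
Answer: 2*√349 ≈ 37.363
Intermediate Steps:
p(o) = 18 + 18*o (p(o) = 3*(6*(o + 1)) = 3*(6*(1 + o)) = 3*(6 + 6*o) = 18 + 18*o)
P = -20 (P = (-2 + 0) + (18 + 18*(-2)) = -2 + (18 - 36) = -2 - 18 = -20)
Z(K) = 196 (Z(K) = (-20 + 6*1)² = (-20 + 6)² = (-14)² = 196)
√(Z(-51) + 1200) = √(196 + 1200) = √1396 = 2*√349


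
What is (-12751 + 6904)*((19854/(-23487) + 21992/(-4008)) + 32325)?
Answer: -247063907955314/1307443 ≈ -1.8897e+8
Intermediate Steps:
(-12751 + 6904)*((19854/(-23487) + 21992/(-4008)) + 32325) = -5847*((19854*(-1/23487) + 21992*(-1/4008)) + 32325) = -5847*((-6618/7829 - 2749/501) + 32325) = -5847*(-24837539/3922329 + 32325) = -5847*126764447386/3922329 = -247063907955314/1307443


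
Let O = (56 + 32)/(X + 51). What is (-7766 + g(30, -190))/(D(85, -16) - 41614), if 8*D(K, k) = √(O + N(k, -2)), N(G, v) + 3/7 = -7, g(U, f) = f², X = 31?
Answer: -676798277624/994010147761 - 28334*I*√32718/994010147761 ≈ -0.68088 - 5.156e-6*I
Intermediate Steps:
N(G, v) = -52/7 (N(G, v) = -3/7 - 7 = -52/7)
O = 44/41 (O = (56 + 32)/(31 + 51) = 88/82 = 88*(1/82) = 44/41 ≈ 1.0732)
D(K, k) = I*√32718/574 (D(K, k) = √(44/41 - 52/7)/8 = √(-1824/287)/8 = (4*I*√32718/287)/8 = I*√32718/574)
(-7766 + g(30, -190))/(D(85, -16) - 41614) = (-7766 + (-190)²)/(I*√32718/574 - 41614) = (-7766 + 36100)/(-41614 + I*√32718/574) = 28334/(-41614 + I*√32718/574)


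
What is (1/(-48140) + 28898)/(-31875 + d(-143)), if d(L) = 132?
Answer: -154572191/169789780 ≈ -0.91037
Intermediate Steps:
(1/(-48140) + 28898)/(-31875 + d(-143)) = (1/(-48140) + 28898)/(-31875 + 132) = (-1/48140 + 28898)/(-31743) = (1391149719/48140)*(-1/31743) = -154572191/169789780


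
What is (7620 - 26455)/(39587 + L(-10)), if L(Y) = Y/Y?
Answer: -18835/39588 ≈ -0.47578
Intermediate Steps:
L(Y) = 1
(7620 - 26455)/(39587 + L(-10)) = (7620 - 26455)/(39587 + 1) = -18835/39588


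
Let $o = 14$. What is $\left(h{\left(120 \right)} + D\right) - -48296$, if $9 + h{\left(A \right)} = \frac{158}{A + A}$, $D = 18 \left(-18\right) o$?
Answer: $\frac{5250199}{120} \approx 43752.0$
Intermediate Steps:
$D = -4536$ ($D = 18 \left(-18\right) 14 = \left(-324\right) 14 = -4536$)
$h{\left(A \right)} = -9 + \frac{79}{A}$ ($h{\left(A \right)} = -9 + \frac{158}{A + A} = -9 + \frac{158}{2 A} = -9 + 158 \frac{1}{2 A} = -9 + \frac{79}{A}$)
$\left(h{\left(120 \right)} + D\right) - -48296 = \left(\left(-9 + \frac{79}{120}\right) - 4536\right) - -48296 = \left(\left(-9 + 79 \cdot \frac{1}{120}\right) - 4536\right) + 48296 = \left(\left(-9 + \frac{79}{120}\right) - 4536\right) + 48296 = \left(- \frac{1001}{120} - 4536\right) + 48296 = - \frac{545321}{120} + 48296 = \frac{5250199}{120}$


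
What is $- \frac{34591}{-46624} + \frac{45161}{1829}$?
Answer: $\frac{69963013}{2750816} \approx 25.434$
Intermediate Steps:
$- \frac{34591}{-46624} + \frac{45161}{1829} = \left(-34591\right) \left(- \frac{1}{46624}\right) + 45161 \cdot \frac{1}{1829} = \frac{34591}{46624} + \frac{45161}{1829} = \frac{69963013}{2750816}$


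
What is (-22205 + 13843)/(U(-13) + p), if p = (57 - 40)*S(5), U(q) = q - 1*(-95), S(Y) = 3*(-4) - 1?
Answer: 8362/139 ≈ 60.158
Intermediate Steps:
S(Y) = -13 (S(Y) = -12 - 1 = -13)
U(q) = 95 + q (U(q) = q + 95 = 95 + q)
p = -221 (p = (57 - 40)*(-13) = 17*(-13) = -221)
(-22205 + 13843)/(U(-13) + p) = (-22205 + 13843)/((95 - 13) - 221) = -8362/(82 - 221) = -8362/(-139) = -8362*(-1/139) = 8362/139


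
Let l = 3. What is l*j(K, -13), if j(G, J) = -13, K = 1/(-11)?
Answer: -39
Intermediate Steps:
K = -1/11 (K = 1*(-1/11) = -1/11 ≈ -0.090909)
l*j(K, -13) = 3*(-13) = -39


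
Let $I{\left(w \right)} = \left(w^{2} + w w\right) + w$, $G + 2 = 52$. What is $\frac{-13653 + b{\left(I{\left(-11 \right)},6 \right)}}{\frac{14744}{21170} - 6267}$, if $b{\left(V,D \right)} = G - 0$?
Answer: $\frac{143987755}{66328823} \approx 2.1708$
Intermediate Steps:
$G = 50$ ($G = -2 + 52 = 50$)
$I{\left(w \right)} = w + 2 w^{2}$ ($I{\left(w \right)} = \left(w^{2} + w^{2}\right) + w = 2 w^{2} + w = w + 2 w^{2}$)
$b{\left(V,D \right)} = 50$ ($b{\left(V,D \right)} = 50 - 0 = 50 + 0 = 50$)
$\frac{-13653 + b{\left(I{\left(-11 \right)},6 \right)}}{\frac{14744}{21170} - 6267} = \frac{-13653 + 50}{\frac{14744}{21170} - 6267} = - \frac{13603}{14744 \cdot \frac{1}{21170} - 6267} = - \frac{13603}{\frac{7372}{10585} - 6267} = - \frac{13603}{- \frac{66328823}{10585}} = \left(-13603\right) \left(- \frac{10585}{66328823}\right) = \frac{143987755}{66328823}$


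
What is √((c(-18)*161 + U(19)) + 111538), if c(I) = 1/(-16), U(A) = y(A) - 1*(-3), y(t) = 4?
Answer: √1784559/4 ≈ 333.97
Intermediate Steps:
U(A) = 7 (U(A) = 4 - 1*(-3) = 4 + 3 = 7)
c(I) = -1/16
√((c(-18)*161 + U(19)) + 111538) = √((-1/16*161 + 7) + 111538) = √((-161/16 + 7) + 111538) = √(-49/16 + 111538) = √(1784559/16) = √1784559/4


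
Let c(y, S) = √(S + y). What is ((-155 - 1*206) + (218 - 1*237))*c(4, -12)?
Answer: -760*I*√2 ≈ -1074.8*I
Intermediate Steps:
((-155 - 1*206) + (218 - 1*237))*c(4, -12) = ((-155 - 1*206) + (218 - 1*237))*√(-12 + 4) = ((-155 - 206) + (218 - 237))*√(-8) = (-361 - 19)*(2*I*√2) = -760*I*√2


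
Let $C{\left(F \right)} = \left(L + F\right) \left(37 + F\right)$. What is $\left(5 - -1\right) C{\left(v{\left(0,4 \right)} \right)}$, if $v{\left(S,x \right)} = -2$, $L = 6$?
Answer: $840$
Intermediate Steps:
$C{\left(F \right)} = \left(6 + F\right) \left(37 + F\right)$
$\left(5 - -1\right) C{\left(v{\left(0,4 \right)} \right)} = \left(5 - -1\right) \left(222 + \left(-2\right)^{2} + 43 \left(-2\right)\right) = \left(5 + 1\right) \left(222 + 4 - 86\right) = 6 \cdot 140 = 840$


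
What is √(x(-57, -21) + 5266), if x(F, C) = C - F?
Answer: √5302 ≈ 72.815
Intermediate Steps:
√(x(-57, -21) + 5266) = √((-21 - 1*(-57)) + 5266) = √((-21 + 57) + 5266) = √(36 + 5266) = √5302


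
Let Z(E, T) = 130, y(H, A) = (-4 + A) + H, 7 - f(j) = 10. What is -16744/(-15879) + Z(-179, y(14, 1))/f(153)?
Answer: -223782/5293 ≈ -42.279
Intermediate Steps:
f(j) = -3 (f(j) = 7 - 1*10 = 7 - 10 = -3)
y(H, A) = -4 + A + H
-16744/(-15879) + Z(-179, y(14, 1))/f(153) = -16744/(-15879) + 130/(-3) = -16744*(-1/15879) + 130*(-1/3) = 16744/15879 - 130/3 = -223782/5293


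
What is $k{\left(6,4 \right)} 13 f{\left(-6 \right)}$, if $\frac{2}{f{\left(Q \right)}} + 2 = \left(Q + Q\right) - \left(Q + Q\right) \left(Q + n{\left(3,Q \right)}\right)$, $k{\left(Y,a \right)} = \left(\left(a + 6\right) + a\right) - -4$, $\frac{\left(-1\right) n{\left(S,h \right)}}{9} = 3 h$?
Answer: $\frac{234}{929} \approx 0.25188$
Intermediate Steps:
$n{\left(S,h \right)} = - 27 h$ ($n{\left(S,h \right)} = - 9 \cdot 3 h = - 27 h$)
$k{\left(Y,a \right)} = 10 + 2 a$ ($k{\left(Y,a \right)} = \left(\left(6 + a\right) + a\right) + 4 = \left(6 + 2 a\right) + 4 = 10 + 2 a$)
$f{\left(Q \right)} = \frac{2}{-2 + 2 Q + 52 Q^{2}}$ ($f{\left(Q \right)} = \frac{2}{-2 + \left(\left(Q + Q\right) - \left(Q + Q\right) \left(Q - 27 Q\right)\right)} = \frac{2}{-2 - \left(- 2 Q + 2 Q \left(- 26 Q\right)\right)} = \frac{2}{-2 + \left(2 Q - - 52 Q^{2}\right)} = \frac{2}{-2 + \left(2 Q + 52 Q^{2}\right)} = \frac{2}{-2 + 2 Q + 52 Q^{2}}$)
$k{\left(6,4 \right)} 13 f{\left(-6 \right)} = \frac{\left(10 + 2 \cdot 4\right) 13}{-1 - 6 + 26 \left(-6\right)^{2}} = \frac{\left(10 + 8\right) 13}{-1 - 6 + 26 \cdot 36} = \frac{18 \cdot 13}{-1 - 6 + 936} = \frac{234}{929}$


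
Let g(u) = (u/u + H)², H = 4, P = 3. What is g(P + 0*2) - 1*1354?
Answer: -1329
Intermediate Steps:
g(u) = 25 (g(u) = (u/u + 4)² = (1 + 4)² = 5² = 25)
g(P + 0*2) - 1*1354 = 25 - 1*1354 = 25 - 1354 = -1329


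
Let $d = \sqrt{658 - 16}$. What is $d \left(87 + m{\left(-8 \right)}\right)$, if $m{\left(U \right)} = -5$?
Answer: $82 \sqrt{642} \approx 2077.7$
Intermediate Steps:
$d = \sqrt{642}$ ($d = \sqrt{658 - 16} = \sqrt{642} \approx 25.338$)
$d \left(87 + m{\left(-8 \right)}\right) = \sqrt{642} \left(87 - 5\right) = \sqrt{642} \cdot 82 = 82 \sqrt{642}$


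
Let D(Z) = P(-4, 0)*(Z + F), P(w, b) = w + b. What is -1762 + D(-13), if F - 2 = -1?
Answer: -1714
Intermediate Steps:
F = 1 (F = 2 - 1 = 1)
P(w, b) = b + w
D(Z) = -4 - 4*Z (D(Z) = (0 - 4)*(Z + 1) = -4*(1 + Z) = -4 - 4*Z)
-1762 + D(-13) = -1762 + (-4 - 4*(-13)) = -1762 + (-4 + 52) = -1762 + 48 = -1714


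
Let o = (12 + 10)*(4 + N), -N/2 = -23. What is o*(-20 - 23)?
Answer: -47300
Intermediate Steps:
N = 46 (N = -2*(-23) = 46)
o = 1100 (o = (12 + 10)*(4 + 46) = 22*50 = 1100)
o*(-20 - 23) = 1100*(-20 - 23) = 1100*(-43) = -47300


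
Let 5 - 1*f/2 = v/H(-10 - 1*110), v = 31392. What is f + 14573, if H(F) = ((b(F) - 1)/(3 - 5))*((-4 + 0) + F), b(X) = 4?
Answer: 441609/31 ≈ 14245.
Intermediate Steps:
H(F) = 6 - 3*F/2 (H(F) = ((4 - 1)/(3 - 5))*((-4 + 0) + F) = (3/(-2))*(-4 + F) = (3*(-1/2))*(-4 + F) = -3*(-4 + F)/2 = 6 - 3*F/2)
f = -10154/31 (f = 10 - 62784/(6 - 3*(-10 - 1*110)/2) = 10 - 62784/(6 - 3*(-10 - 110)/2) = 10 - 62784/(6 - 3/2*(-120)) = 10 - 62784/(6 + 180) = 10 - 62784/186 = 10 - 2*5232/31 = 10 - 10464/31 = -10154/31 ≈ -327.55)
f + 14573 = -10154/31 + 14573 = 441609/31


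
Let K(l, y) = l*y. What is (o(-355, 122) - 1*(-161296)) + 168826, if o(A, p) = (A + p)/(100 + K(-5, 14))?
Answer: 9903427/30 ≈ 3.3011e+5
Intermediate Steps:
o(A, p) = A/30 + p/30 (o(A, p) = (A + p)/(100 - 5*14) = (A + p)/(100 - 70) = (A + p)/30 = (A + p)*(1/30) = A/30 + p/30)
(o(-355, 122) - 1*(-161296)) + 168826 = (((1/30)*(-355) + (1/30)*122) - 1*(-161296)) + 168826 = ((-71/6 + 61/15) + 161296) + 168826 = (-233/30 + 161296) + 168826 = 4838647/30 + 168826 = 9903427/30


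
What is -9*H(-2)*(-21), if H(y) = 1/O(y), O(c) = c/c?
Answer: 189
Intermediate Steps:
O(c) = 1
H(y) = 1 (H(y) = 1/1 = 1)
-9*H(-2)*(-21) = -9*1*(-21) = -9*(-21) = 189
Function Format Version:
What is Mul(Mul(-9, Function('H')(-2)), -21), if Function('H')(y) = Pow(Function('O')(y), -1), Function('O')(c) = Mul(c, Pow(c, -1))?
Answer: 189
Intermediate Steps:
Function('O')(c) = 1
Function('H')(y) = 1 (Function('H')(y) = Pow(1, -1) = 1)
Mul(Mul(-9, Function('H')(-2)), -21) = Mul(Mul(-9, 1), -21) = Mul(-9, -21) = 189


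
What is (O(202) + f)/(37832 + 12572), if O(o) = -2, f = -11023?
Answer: -11025/50404 ≈ -0.21873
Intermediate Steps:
(O(202) + f)/(37832 + 12572) = (-2 - 11023)/(37832 + 12572) = -11025/50404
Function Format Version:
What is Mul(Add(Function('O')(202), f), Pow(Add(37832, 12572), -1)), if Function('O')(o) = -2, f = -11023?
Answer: Rational(-11025, 50404) ≈ -0.21873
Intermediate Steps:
Mul(Add(Function('O')(202), f), Pow(Add(37832, 12572), -1)) = Mul(Add(-2, -11023), Pow(Add(37832, 12572), -1)) = Mul(-11025, Pow(50404, -1)) = Mul(-11025, Rational(1, 50404)) = Rational(-11025, 50404)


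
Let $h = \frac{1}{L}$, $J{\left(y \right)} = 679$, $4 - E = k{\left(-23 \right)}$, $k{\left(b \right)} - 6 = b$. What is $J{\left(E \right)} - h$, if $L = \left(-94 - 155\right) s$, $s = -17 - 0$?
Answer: $\frac{2874206}{4233} \approx 679.0$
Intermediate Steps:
$k{\left(b \right)} = 6 + b$
$s = -17$ ($s = -17 + 0 = -17$)
$L = 4233$ ($L = \left(-94 - 155\right) \left(-17\right) = \left(-249\right) \left(-17\right) = 4233$)
$E = 21$ ($E = 4 - \left(6 - 23\right) = 4 - -17 = 4 + 17 = 21$)
$h = \frac{1}{4233} \approx 0.00023624$
$J{\left(E \right)} - h = 679 - \frac{1}{4233} = \frac{2874206}{4233}$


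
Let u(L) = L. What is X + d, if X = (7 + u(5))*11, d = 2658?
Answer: 2790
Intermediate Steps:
X = 132 (X = (7 + 5)*11 = 12*11 = 132)
X + d = 132 + 2658 = 2790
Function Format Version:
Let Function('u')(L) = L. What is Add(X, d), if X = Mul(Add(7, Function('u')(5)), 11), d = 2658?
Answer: 2790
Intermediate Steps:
X = 132 (X = Mul(Add(7, 5), 11) = Mul(12, 11) = 132)
Add(X, d) = Add(132, 2658) = 2790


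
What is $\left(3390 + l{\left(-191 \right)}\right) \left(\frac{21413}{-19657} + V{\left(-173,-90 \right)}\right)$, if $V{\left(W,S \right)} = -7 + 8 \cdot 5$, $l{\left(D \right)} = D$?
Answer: $\frac{2006630332}{19657} \approx 1.0208 \cdot 10^{5}$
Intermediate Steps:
$V{\left(W,S \right)} = 33$ ($V{\left(W,S \right)} = -7 + 40 = 33$)
$\left(3390 + l{\left(-191 \right)}\right) \left(\frac{21413}{-19657} + V{\left(-173,-90 \right)}\right) = \left(3390 - 191\right) \left(\frac{21413}{-19657} + 33\right) = 3199 \left(21413 \left(- \frac{1}{19657}\right) + 33\right) = 3199 \left(- \frac{21413}{19657} + 33\right) = 3199 \cdot \frac{627268}{19657} = \frac{2006630332}{19657}$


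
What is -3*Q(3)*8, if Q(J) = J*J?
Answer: -216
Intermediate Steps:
Q(J) = J²
-3*Q(3)*8 = -3*3²*8 = -3*9*8 = -27*8 = -216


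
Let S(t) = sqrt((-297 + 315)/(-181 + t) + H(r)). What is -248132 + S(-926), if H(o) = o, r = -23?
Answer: -248132 + I*sqrt(348213)/123 ≈ -2.4813e+5 + 4.7975*I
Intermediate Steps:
S(t) = sqrt(-23 + 18/(-181 + t)) (S(t) = sqrt((-297 + 315)/(-181 + t) - 23) = sqrt(18/(-181 + t) - 23) = sqrt(-23 + 18/(-181 + t)))
-248132 + S(-926) = -248132 + sqrt((4181 - 23*(-926))/(-181 - 926)) = -248132 + sqrt((4181 + 21298)/(-1107)) = -248132 + sqrt(-1/1107*25479) = -248132 + sqrt(-2831/123) = -248132 + I*sqrt(348213)/123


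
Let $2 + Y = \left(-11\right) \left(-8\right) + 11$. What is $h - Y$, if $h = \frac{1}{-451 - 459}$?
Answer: $- \frac{88271}{910} \approx -97.001$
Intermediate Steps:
$h = - \frac{1}{910}$ ($h = \frac{1}{-910} = - \frac{1}{910} \approx -0.0010989$)
$Y = 97$ ($Y = -2 + \left(\left(-11\right) \left(-8\right) + 11\right) = -2 + \left(88 + 11\right) = -2 + 99 = 97$)
$h - Y = - \frac{1}{910} - 97 = - \frac{88271}{910}$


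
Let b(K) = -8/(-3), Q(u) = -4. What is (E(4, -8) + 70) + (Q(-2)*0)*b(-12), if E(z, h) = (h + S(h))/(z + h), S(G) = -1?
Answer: 289/4 ≈ 72.250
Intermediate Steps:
b(K) = 8/3 (b(K) = -8*(-1/3) = 8/3)
E(z, h) = (-1 + h)/(h + z) (E(z, h) = (h - 1)/(z + h) = (-1 + h)/(h + z))
(E(4, -8) + 70) + (Q(-2)*0)*b(-12) = ((-1 - 8)/(-8 + 4) + 70) - 4*0*(8/3) = (-9/(-4) + 70) + 0*(8/3) = (-1/4*(-9) + 70) + 0 = (9/4 + 70) + 0 = 289/4 + 0 = 289/4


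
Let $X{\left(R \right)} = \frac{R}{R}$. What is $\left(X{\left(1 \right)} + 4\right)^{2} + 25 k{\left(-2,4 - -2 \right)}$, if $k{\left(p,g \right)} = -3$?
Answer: $-50$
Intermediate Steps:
$X{\left(R \right)} = 1$
$\left(X{\left(1 \right)} + 4\right)^{2} + 25 k{\left(-2,4 - -2 \right)} = \left(1 + 4\right)^{2} + 25 \left(-3\right) = 5^{2} - 75 = 25 - 75 = -50$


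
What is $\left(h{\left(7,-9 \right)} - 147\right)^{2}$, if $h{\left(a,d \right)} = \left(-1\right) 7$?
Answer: $23716$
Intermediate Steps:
$h{\left(a,d \right)} = -7$
$\left(h{\left(7,-9 \right)} - 147\right)^{2} = \left(-7 - 147\right)^{2} = \left(-154\right)^{2} = 23716$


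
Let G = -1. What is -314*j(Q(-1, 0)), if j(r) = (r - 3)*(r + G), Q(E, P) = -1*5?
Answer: -15072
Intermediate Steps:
Q(E, P) = -5
j(r) = (-1 + r)*(-3 + r) (j(r) = (r - 3)*(r - 1) = (-3 + r)*(-1 + r) = (-1 + r)*(-3 + r))
-314*j(Q(-1, 0)) = -314*(3 + (-5)² - 4*(-5)) = -314*(3 + 25 + 20) = -314*48 = -15072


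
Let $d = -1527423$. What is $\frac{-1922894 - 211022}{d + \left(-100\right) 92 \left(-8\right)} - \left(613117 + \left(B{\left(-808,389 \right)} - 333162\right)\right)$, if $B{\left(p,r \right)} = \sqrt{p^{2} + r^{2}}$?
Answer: $- \frac{407002884049}{1453823} - \sqrt{804185} \approx -2.8085 \cdot 10^{5}$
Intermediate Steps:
$\frac{-1922894 - 211022}{d + \left(-100\right) 92 \left(-8\right)} - \left(613117 + \left(B{\left(-808,389 \right)} - 333162\right)\right) = \frac{-1922894 - 211022}{-1527423 + \left(-100\right) 92 \left(-8\right)} - \left(613117 - \left(333162 - \sqrt{\left(-808\right)^{2} + 389^{2}}\right)\right) = - \frac{2133916}{-1527423 - -73600} - \left(613117 - \left(333162 - \sqrt{652864 + 151321}\right)\right) = - \frac{2133916}{-1527423 + 73600} - \left(613117 - \left(333162 - \sqrt{804185}\right)\right) = - \frac{2133916}{-1453823} - \left(613117 - \left(333162 - \sqrt{804185}\right)\right) = \left(-2133916\right) \left(- \frac{1}{1453823}\right) - \left(279955 + \sqrt{804185}\right) = \frac{2133916}{1453823} - \left(279955 + \sqrt{804185}\right) = - \frac{407002884049}{1453823} - \sqrt{804185}$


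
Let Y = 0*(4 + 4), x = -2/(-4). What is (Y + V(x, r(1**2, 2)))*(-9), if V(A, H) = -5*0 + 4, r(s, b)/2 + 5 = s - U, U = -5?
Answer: -36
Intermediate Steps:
x = 1/2 (x = -2*(-1/4) = 1/2 ≈ 0.50000)
r(s, b) = 2*s (r(s, b) = -10 + 2*(s - 1*(-5)) = -10 + 2*(s + 5) = -10 + 2*(5 + s) = -10 + (10 + 2*s) = 2*s)
V(A, H) = 4 (V(A, H) = 0 + 4 = 4)
Y = 0 (Y = 0*8 = 0)
(Y + V(x, r(1**2, 2)))*(-9) = (0 + 4)*(-9) = 4*(-9) = -36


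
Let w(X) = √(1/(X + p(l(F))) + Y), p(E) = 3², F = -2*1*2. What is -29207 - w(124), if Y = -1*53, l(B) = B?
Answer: -29207 - 2*I*√234346/133 ≈ -29207.0 - 7.2796*I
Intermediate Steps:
F = -4 (F = -2*2 = -4)
Y = -53
p(E) = 9
w(X) = √(-53 + 1/(9 + X)) (w(X) = √(1/(X + 9) - 53) = √(1/(9 + X) - 53) = √(-53 + 1/(9 + X)))
-29207 - w(124) = -29207 - √((-476 - 53*124)/(9 + 124)) = -29207 - √((-476 - 6572)/133) = -29207 - √((1/133)*(-7048)) = -29207 - √(-7048/133) = -29207 - 2*I*√234346/133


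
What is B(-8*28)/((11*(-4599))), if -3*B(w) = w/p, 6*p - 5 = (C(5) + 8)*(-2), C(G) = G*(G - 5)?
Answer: 64/79497 ≈ 0.00080506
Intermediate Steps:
C(G) = G*(-5 + G)
p = -11/6 (p = ⅚ + ((5*(-5 + 5) + 8)*(-2))/6 = ⅚ + ((5*0 + 8)*(-2))/6 = ⅚ + ((0 + 8)*(-2))/6 = ⅚ + (8*(-2))/6 = ⅚ + (⅙)*(-16) = ⅚ - 8/3 = -11/6 ≈ -1.8333)
B(w) = 2*w/11 (B(w) = -w/(3*(-11/6)) = -w*(-6)/(3*11) = -(-2)*w/11 = 2*w/11)
B(-8*28)/((11*(-4599))) = (2*(-8*28)/11)/((11*(-4599))) = ((2/11)*(-224))/(-50589) = -448/11*(-1/50589) = 64/79497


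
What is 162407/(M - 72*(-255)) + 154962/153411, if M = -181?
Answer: 1320574975/132802789 ≈ 9.9439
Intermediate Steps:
162407/(M - 72*(-255)) + 154962/153411 = 162407/(-181 - 72*(-255)) + 154962/153411 = 162407/(-181 + 18360) + 154962*(1/153411) = 162407/18179 + 51654/51137 = 162407*(1/18179) + 51654/51137 = 23201/2597 + 51654/51137 = 1320574975/132802789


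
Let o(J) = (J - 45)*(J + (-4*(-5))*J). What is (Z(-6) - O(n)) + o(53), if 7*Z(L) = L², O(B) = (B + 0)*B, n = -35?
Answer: 53789/7 ≈ 7684.1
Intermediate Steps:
O(B) = B² (O(B) = B*B = B²)
o(J) = 21*J*(-45 + J) (o(J) = (-45 + J)*(J + 20*J) = (-45 + J)*(21*J) = 21*J*(-45 + J))
Z(L) = L²/7
(Z(-6) - O(n)) + o(53) = ((⅐)*(-6)² - 1*(-35)²) + 21*53*(-45 + 53) = ((⅐)*36 - 1*1225) + 21*53*8 = (36/7 - 1225) + 8904 = -8539/7 + 8904 = 53789/7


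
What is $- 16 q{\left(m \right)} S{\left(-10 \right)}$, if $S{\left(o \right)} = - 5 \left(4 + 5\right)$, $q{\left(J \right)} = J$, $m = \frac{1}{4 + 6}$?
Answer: $72$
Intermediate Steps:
$m = \frac{1}{10} \approx 0.1$
$S{\left(o \right)} = -45$ ($S{\left(o \right)} = \left(-5\right) 9 = -45$)
$- 16 q{\left(m \right)} S{\left(-10 \right)} = \left(-16\right) \frac{1}{10} \left(-45\right) = \left(- \frac{8}{5}\right) \left(-45\right) = 72$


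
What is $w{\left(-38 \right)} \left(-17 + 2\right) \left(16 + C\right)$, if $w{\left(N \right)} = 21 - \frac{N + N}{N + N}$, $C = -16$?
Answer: $0$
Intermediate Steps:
$w{\left(N \right)} = 20$ ($w{\left(N \right)} = 21 - \frac{2 N}{2 N} = 21 - 2 N \frac{1}{2 N} = 21 - 1 = 20$)
$w{\left(-38 \right)} \left(-17 + 2\right) \left(16 + C\right) = 20 \left(-17 + 2\right) \left(16 - 16\right) = 20 \left(\left(-15\right) 0\right) = 20 \cdot 0 = 0$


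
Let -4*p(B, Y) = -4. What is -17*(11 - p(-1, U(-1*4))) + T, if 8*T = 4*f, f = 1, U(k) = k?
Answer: -339/2 ≈ -169.50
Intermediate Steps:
p(B, Y) = 1 (p(B, Y) = -¼*(-4) = 1)
T = ½ (T = (4*1)/8 = (⅛)*4 = ½ ≈ 0.50000)
-17*(11 - p(-1, U(-1*4))) + T = -17*(11 - 1*1) + ½ = -17*(11 - 1) + ½ = -17*10 + ½ = -170 + ½ = -339/2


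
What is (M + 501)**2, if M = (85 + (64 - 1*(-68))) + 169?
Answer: 786769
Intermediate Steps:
M = 386 (M = (85 + (64 + 68)) + 169 = (85 + 132) + 169 = 217 + 169 = 386)
(M + 501)**2 = (386 + 501)**2 = 887**2 = 786769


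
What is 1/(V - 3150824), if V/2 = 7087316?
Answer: 1/11023808 ≈ 9.0713e-8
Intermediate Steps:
V = 14174632 (V = 2*7087316 = 14174632)
1/(V - 3150824) = 1/(14174632 - 3150824) = 1/11023808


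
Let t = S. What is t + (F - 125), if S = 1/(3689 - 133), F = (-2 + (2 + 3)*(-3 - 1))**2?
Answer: 1276605/3556 ≈ 359.00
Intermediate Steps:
F = 484 (F = (-2 + 5*(-4))**2 = (-2 - 20)**2 = (-22)**2 = 484)
S = 1/3556 ≈ 0.00028121
t = 1/3556 ≈ 0.00028121
t + (F - 125) = 1/3556 + (484 - 125) = 1/3556 + 359 = 1276605/3556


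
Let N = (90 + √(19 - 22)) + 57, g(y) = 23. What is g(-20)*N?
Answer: 3381 + 23*I*√3 ≈ 3381.0 + 39.837*I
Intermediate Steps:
N = 147 + I*√3 (N = (90 + √(-3)) + 57 = (90 + I*√3) + 57 = 147 + I*√3 ≈ 147.0 + 1.732*I)
g(-20)*N = 23*(147 + I*√3) = 3381 + 23*I*√3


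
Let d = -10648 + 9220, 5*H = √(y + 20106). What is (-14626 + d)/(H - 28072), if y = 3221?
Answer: 11266697200/19700906273 + 80270*√23327/19700906273 ≈ 0.57251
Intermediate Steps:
H = √23327/5 (H = √(3221 + 20106)/5 = √23327/5 ≈ 30.546)
d = -1428
(-14626 + d)/(H - 28072) = (-14626 - 1428)/(√23327/5 - 28072) = -16054/(-28072 + √23327/5)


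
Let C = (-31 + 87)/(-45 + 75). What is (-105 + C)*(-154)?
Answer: 238238/15 ≈ 15883.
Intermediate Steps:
C = 28/15 (C = 56/30 = 56*(1/30) = 28/15 ≈ 1.8667)
(-105 + C)*(-154) = (-105 + 28/15)*(-154) = -1547/15*(-154) = 238238/15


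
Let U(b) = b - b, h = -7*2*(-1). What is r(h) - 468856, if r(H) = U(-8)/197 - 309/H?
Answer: -6564293/14 ≈ -4.6888e+5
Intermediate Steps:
h = 14 (h = -14*(-1) = 14)
U(b) = 0
r(H) = -309/H (r(H) = 0/197 - 309/H = 0*(1/197) - 309/H = 0 - 309/H = -309/H)
r(h) - 468856 = -309/14 - 468856 = -6564293/14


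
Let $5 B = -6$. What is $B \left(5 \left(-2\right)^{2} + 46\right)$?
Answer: $- \frac{396}{5} \approx -79.2$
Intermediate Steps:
$B = - \frac{6}{5}$ ($B = \frac{1}{5} \left(-6\right) = - \frac{6}{5} \approx -1.2$)
$B \left(5 \left(-2\right)^{2} + 46\right) = - \frac{6 \left(5 \left(-2\right)^{2} + 46\right)}{5} = - \frac{6 \left(5 \cdot 4 + 46\right)}{5} = - \frac{6 \left(20 + 46\right)}{5} = \left(- \frac{6}{5}\right) 66 = - \frac{396}{5}$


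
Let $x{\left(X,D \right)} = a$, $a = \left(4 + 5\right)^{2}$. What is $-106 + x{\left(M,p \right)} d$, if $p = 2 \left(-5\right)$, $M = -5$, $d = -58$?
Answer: $-4804$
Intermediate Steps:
$p = -10$
$a = 81$ ($a = 9^{2} = 81$)
$x{\left(X,D \right)} = 81$
$-106 + x{\left(M,p \right)} d = -106 + 81 \left(-58\right) = -106 - 4698 = -4804$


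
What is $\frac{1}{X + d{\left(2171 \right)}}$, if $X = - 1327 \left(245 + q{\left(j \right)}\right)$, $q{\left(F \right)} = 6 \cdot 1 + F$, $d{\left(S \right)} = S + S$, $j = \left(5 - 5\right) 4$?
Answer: $- \frac{1}{328735} \approx -3.042 \cdot 10^{-6}$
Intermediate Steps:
$j = 0$ ($j = 0 \cdot 4 = 0$)
$d{\left(S \right)} = 2 S$
$q{\left(F \right)} = 6 + F$
$X = -333077$ ($X = - 1327 \left(245 + \left(6 + 0\right)\right) = - 1327 \left(245 + 6\right) = \left(-1327\right) 251 = -333077$)
$\frac{1}{X + d{\left(2171 \right)}} = \frac{1}{-333077 + 2 \cdot 2171} = \frac{1}{-333077 + 4342} = \frac{1}{-328735} = - \frac{1}{328735}$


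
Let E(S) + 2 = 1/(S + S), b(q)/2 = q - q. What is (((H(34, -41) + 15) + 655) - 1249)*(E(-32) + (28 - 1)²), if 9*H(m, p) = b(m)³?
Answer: -26939133/64 ≈ -4.2092e+5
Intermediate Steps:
b(q) = 0 (b(q) = 2*(q - q) = 2*0 = 0)
H(m, p) = 0 (H(m, p) = (⅑)*0³ = (⅑)*0 = 0)
E(S) = -2 + 1/(2*S) (E(S) = -2 + 1/(S + S) = -2 + 1/(2*S))
(((H(34, -41) + 15) + 655) - 1249)*(E(-32) + (28 - 1)²) = (((0 + 15) + 655) - 1249)*((-2 + (½)/(-32)) + (28 - 1)²) = ((15 + 655) - 1249)*((-2 + (½)*(-1/32)) + 27²) = (670 - 1249)*((-2 - 1/64) + 729) = -579*(-129/64 + 729) = -579*46527/64 = -26939133/64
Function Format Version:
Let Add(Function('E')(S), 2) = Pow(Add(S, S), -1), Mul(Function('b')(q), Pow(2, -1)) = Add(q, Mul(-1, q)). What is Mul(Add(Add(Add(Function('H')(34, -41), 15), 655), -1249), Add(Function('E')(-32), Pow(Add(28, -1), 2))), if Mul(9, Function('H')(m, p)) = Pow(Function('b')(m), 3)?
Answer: Rational(-26939133, 64) ≈ -4.2092e+5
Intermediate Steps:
Function('b')(q) = 0 (Function('b')(q) = Mul(2, Add(q, Mul(-1, q))) = Mul(2, 0) = 0)
Function('H')(m, p) = 0 (Function('H')(m, p) = Mul(Rational(1, 9), Pow(0, 3)) = Mul(Rational(1, 9), 0) = 0)
Function('E')(S) = Add(-2, Mul(Rational(1, 2), Pow(S, -1))) (Function('E')(S) = Add(-2, Pow(Add(S, S), -1)) = Add(-2, Pow(Mul(2, S), -1)) = Add(-2, Mul(Rational(1, 2), Pow(S, -1))))
Mul(Add(Add(Add(Function('H')(34, -41), 15), 655), -1249), Add(Function('E')(-32), Pow(Add(28, -1), 2))) = Mul(Add(Add(Add(0, 15), 655), -1249), Add(Add(-2, Mul(Rational(1, 2), Pow(-32, -1))), Pow(Add(28, -1), 2))) = Mul(Add(Add(15, 655), -1249), Add(Add(-2, Mul(Rational(1, 2), Rational(-1, 32))), Pow(27, 2))) = Mul(Add(670, -1249), Add(Add(-2, Rational(-1, 64)), 729)) = Mul(-579, Add(Rational(-129, 64), 729)) = Mul(-579, Rational(46527, 64)) = Rational(-26939133, 64)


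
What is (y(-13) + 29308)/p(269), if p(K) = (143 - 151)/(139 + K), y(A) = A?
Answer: -1494045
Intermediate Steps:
p(K) = -8/(139 + K)
(y(-13) + 29308)/p(269) = (-13 + 29308)/((-8/(139 + 269))) = 29295/((-8/408)) = 29295/((-8*1/408)) = 29295/(-1/51) = 29295*(-51) = -1494045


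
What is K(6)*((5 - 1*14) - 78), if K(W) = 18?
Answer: -1566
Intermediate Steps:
K(6)*((5 - 1*14) - 78) = 18*((5 - 1*14) - 78) = 18*((5 - 14) - 78) = 18*(-9 - 78) = 18*(-87) = -1566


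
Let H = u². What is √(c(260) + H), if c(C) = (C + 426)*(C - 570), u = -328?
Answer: 2*I*√26269 ≈ 324.15*I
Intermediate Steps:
c(C) = (-570 + C)*(426 + C) (c(C) = (426 + C)*(-570 + C) = (-570 + C)*(426 + C))
H = 107584 (H = (-328)² = 107584)
√(c(260) + H) = √((-242820 + 260² - 144*260) + 107584) = √((-242820 + 67600 - 37440) + 107584) = √(-212660 + 107584) = √(-105076) = 2*I*√26269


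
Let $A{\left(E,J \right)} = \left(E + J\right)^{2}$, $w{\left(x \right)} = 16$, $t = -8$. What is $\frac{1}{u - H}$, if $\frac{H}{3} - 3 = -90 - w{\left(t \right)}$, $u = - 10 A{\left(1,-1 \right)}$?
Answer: $\frac{1}{309} \approx 0.0032362$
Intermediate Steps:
$u = 0$ ($u = - 10 \left(1 - 1\right)^{2} = - 10 \cdot 0^{2} = \left(-10\right) 0 = 0$)
$H = -309$ ($H = 9 + 3 \left(-90 - 16\right) = 9 + 3 \left(-106\right) = 9 - 318 = -309$)
$\frac{1}{u - H} = \frac{1}{0 - -309} = \frac{1}{0 + 309} = \frac{1}{309}$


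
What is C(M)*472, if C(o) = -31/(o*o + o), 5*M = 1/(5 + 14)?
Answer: -16506725/12 ≈ -1.3756e+6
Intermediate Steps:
M = 1/95 (M = 1/(5*(5 + 14)) = (⅕)/19 = (⅕)*(1/19) = 1/95 ≈ 0.010526)
C(o) = -31/(o + o²) (C(o) = -31/(o² + o) = -31/(o + o²))
C(M)*472 = -31/(1/95*(1 + 1/95))*472 = -31*95/96/95*472 = -31*95*95/96*472 = -279775/96*472 = -16506725/12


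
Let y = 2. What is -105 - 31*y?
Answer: -167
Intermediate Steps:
-105 - 31*y = -105 - 31*2 = -105 - 62 = -167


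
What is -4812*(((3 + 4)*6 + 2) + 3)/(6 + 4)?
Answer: -113082/5 ≈ -22616.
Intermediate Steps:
-4812*(((3 + 4)*6 + 2) + 3)/(6 + 4) = -4812*((7*6 + 2) + 3)/10 = -4812*((42 + 2) + 3)/10 = -4812*(44 + 3)/10 = -226164/10 = -4812*47/10 = -113082/5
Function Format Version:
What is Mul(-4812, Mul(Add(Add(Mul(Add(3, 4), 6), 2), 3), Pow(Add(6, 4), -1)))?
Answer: Rational(-113082, 5) ≈ -22616.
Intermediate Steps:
Mul(-4812, Mul(Add(Add(Mul(Add(3, 4), 6), 2), 3), Pow(Add(6, 4), -1))) = Mul(-4812, Mul(Add(Add(Mul(7, 6), 2), 3), Pow(10, -1))) = Mul(-4812, Mul(Add(Add(42, 2), 3), Rational(1, 10))) = Mul(-4812, Mul(Add(44, 3), Rational(1, 10))) = Mul(-4812, Mul(47, Rational(1, 10))) = Mul(-4812, Rational(47, 10)) = Rational(-113082, 5)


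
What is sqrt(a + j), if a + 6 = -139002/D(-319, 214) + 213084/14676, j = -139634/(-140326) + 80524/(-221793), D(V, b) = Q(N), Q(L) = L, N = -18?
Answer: sqrt(23144212458576060387880388577)/1730173903887 ≈ 87.929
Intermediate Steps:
D(V, b) = -18
j = 9835116469/15561662259 (j = -139634*(-1/140326) + 80524*(-1/221793) = 69817/70163 - 80524/221793 = 9835116469/15561662259 ≈ 0.63201)
a = 28364498/3669 (a = -6 + (-139002/(-18) + 213084/14676) = -6 + (-139002*(-1/18) + 213084*(1/14676)) = -6 + (23167/3 + 17757/1223) = -6 + 28386512/3669 = 28364498/3669 ≈ 7730.9)
sqrt(a + j) = sqrt(28364498/3669 + 9835116469/15561662259) = sqrt(147144941021468581/19031912942757) = sqrt(23144212458576060387880388577)/1730173903887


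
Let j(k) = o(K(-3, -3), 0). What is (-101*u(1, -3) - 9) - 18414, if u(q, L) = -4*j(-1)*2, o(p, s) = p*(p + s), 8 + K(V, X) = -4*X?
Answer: -5495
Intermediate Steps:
K(V, X) = -8 - 4*X
j(k) = 16 (j(k) = (-8 - 4*(-3))*((-8 - 4*(-3)) + 0) = (-8 + 12)*((-8 + 12) + 0) = 4*(4 + 0) = 4*4 = 16)
u(q, L) = -128 (u(q, L) = -4*16*2 = -64*2 = -128)
(-101*u(1, -3) - 9) - 18414 = (-101*(-128) - 9) - 18414 = (12928 - 9) - 18414 = 12919 - 18414 = -5495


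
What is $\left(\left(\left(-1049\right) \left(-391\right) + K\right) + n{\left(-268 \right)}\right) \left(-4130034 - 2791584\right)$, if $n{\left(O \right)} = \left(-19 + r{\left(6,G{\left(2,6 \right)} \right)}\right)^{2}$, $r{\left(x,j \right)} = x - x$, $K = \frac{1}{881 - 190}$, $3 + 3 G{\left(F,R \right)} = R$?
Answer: $- \frac{1963450678281378}{691} \approx -2.8415 \cdot 10^{12}$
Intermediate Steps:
$G{\left(F,R \right)} = -1 + \frac{R}{3}$
$K = \frac{1}{691} \approx 0.0014472$
$r{\left(x,j \right)} = 0$
$n{\left(O \right)} = 361$ ($n{\left(O \right)} = \left(-19 + 0\right)^{2} = \left(-19\right)^{2} = 361$)
$\left(\left(\left(-1049\right) \left(-391\right) + K\right) + n{\left(-268 \right)}\right) \left(-4130034 - 2791584\right) = \left(\left(\left(-1049\right) \left(-391\right) + \frac{1}{691}\right) + 361\right) \left(-4130034 - 2791584\right) = \left(\left(410159 + \frac{1}{691}\right) + 361\right) \left(-6921618\right) = \left(\frac{283419870}{691} + 361\right) \left(-6921618\right) = \frac{283669321}{691} \left(-6921618\right) = - \frac{1963450678281378}{691}$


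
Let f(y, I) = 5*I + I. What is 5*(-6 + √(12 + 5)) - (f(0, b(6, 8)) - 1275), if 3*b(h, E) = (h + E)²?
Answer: 853 + 5*√17 ≈ 873.62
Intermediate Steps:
b(h, E) = (E + h)²/3 (b(h, E) = (h + E)²/3 = (E + h)²/3)
f(y, I) = 6*I
5*(-6 + √(12 + 5)) - (f(0, b(6, 8)) - 1275) = 5*(-6 + √(12 + 5)) - (6*((8 + 6)²/3) - 1275) = 5*(-6 + √17) - (6*((⅓)*14²) - 1275) = (-30 + 5*√17) - (6*((⅓)*196) - 1275) = (-30 + 5*√17) - (6*(196/3) - 1275) = (-30 + 5*√17) - (392 - 1275) = (-30 + 5*√17) - 1*(-883) = (-30 + 5*√17) + 883 = 853 + 5*√17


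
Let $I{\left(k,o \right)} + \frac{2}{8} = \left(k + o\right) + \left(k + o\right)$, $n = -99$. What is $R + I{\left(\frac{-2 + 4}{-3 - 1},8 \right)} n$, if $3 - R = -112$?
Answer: $- \frac{5381}{4} \approx -1345.3$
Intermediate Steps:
$R = 115$ ($R = 3 - -112 = 3 + 112 = 115$)
$I{\left(k,o \right)} = - \frac{1}{4} + 2 k + 2 o$ ($I{\left(k,o \right)} = - \frac{1}{4} + \left(\left(k + o\right) + \left(k + o\right)\right) = - \frac{1}{4} + \left(2 k + 2 o\right) = - \frac{1}{4} + 2 k + 2 o$)
$R + I{\left(\frac{-2 + 4}{-3 - 1},8 \right)} n = 115 + \left(- \frac{1}{4} + 2 \frac{-2 + 4}{-3 - 1} + 2 \cdot 8\right) \left(-99\right) = 115 + \left(- \frac{1}{4} + 2 \frac{2}{-4} + 16\right) \left(-99\right) = 115 + \left(- \frac{1}{4} + 2 \cdot 2 \left(- \frac{1}{4}\right) + 16\right) \left(-99\right) = 115 + \left(- \frac{1}{4} + 2 \left(- \frac{1}{2}\right) + 16\right) \left(-99\right) = 115 + \left(- \frac{1}{4} - 1 + 16\right) \left(-99\right) = 115 + \frac{59}{4} \left(-99\right) = 115 - \frac{5841}{4} = - \frac{5381}{4}$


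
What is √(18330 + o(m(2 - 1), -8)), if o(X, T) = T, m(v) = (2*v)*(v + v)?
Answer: √18322 ≈ 135.36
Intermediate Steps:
m(v) = 4*v² (m(v) = (2*v)*(2*v) = 4*v²)
√(18330 + o(m(2 - 1), -8)) = √(18330 - 8) = √18322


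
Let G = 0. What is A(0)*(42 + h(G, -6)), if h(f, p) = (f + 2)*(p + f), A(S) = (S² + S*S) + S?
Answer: 0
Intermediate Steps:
A(S) = S + 2*S² (A(S) = (S² + S²) + S = 2*S² + S = S + 2*S²)
h(f, p) = (2 + f)*(f + p)
A(0)*(42 + h(G, -6)) = (0*(1 + 2*0))*(42 + (0² + 2*0 + 2*(-6) + 0*(-6))) = (0*(1 + 0))*(42 + (0 + 0 - 12 + 0)) = (0*1)*(42 - 12) = 0*30 = 0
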